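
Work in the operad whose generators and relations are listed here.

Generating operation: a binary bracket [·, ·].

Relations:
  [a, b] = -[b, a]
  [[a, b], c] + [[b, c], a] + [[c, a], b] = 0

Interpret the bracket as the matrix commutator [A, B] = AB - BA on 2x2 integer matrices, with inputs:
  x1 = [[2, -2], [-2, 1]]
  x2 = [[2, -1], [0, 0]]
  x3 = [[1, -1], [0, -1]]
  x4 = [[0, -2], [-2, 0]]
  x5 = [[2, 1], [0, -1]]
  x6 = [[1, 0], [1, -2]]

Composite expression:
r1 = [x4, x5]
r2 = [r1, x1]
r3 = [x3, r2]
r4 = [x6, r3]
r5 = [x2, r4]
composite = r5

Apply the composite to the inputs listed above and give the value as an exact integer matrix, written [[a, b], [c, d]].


[x4, x5] = [[2, 6], [-6, -2]]
[[x4, x5], x1] = [[-24, -14], [2, 24]]
[x3, [[x4, x5], x1]] = [[-2, -76], [-4, 2]]
[x6, [x3, [[x4, x5], x1]]] = [[76, -228], [8, -76]]
[x2, [x6, [x3, [[x4, x5], x1]]]] = [[-8, -304], [-16, 8]]

[[-8, -304], [-16, 8]]


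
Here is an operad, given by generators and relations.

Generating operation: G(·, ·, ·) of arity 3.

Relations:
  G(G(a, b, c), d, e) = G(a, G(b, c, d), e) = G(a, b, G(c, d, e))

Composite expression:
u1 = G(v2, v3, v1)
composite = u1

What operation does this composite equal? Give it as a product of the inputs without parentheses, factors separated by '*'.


v2 * v3 * v1


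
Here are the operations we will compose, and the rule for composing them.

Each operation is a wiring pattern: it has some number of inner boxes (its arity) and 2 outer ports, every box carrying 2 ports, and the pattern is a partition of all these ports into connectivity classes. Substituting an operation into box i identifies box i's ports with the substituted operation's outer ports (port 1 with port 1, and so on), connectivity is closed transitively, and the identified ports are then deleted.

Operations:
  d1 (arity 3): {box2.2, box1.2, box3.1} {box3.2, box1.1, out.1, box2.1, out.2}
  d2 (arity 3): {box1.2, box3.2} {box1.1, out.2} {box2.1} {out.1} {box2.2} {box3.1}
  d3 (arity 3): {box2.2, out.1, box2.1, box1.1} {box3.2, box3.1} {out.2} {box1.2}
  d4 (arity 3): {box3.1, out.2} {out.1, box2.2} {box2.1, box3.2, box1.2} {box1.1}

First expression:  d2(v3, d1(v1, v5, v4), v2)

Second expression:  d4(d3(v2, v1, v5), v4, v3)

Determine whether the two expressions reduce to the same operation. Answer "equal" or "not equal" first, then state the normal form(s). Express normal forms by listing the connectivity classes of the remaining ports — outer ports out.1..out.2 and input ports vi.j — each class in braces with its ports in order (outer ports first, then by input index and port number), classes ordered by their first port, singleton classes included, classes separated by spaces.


not equal; the first gives {out.1} {out.2, v3.1} {v1.1, v4.2, v5.1} {v1.2, v4.1, v5.2} {v2.1} {v2.2, v3.2} and the second {out.1, v4.2} {out.2, v3.1} {v1.1, v1.2, v2.1} {v2.2} {v3.2, v4.1} {v5.1, v5.2}


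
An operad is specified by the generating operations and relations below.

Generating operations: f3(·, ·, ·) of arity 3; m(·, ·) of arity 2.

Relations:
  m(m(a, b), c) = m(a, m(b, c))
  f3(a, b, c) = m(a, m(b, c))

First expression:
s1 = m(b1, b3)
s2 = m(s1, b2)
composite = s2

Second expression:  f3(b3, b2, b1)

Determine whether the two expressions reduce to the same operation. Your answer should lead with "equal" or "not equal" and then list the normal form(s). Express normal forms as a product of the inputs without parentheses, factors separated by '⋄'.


Reducing the first expression gives b1 ⋄ b3 ⋄ b2
Reducing the second expression gives b3 ⋄ b2 ⋄ b1
The normal forms differ: not equal.

not equal; first: b1 ⋄ b3 ⋄ b2; second: b3 ⋄ b2 ⋄ b1


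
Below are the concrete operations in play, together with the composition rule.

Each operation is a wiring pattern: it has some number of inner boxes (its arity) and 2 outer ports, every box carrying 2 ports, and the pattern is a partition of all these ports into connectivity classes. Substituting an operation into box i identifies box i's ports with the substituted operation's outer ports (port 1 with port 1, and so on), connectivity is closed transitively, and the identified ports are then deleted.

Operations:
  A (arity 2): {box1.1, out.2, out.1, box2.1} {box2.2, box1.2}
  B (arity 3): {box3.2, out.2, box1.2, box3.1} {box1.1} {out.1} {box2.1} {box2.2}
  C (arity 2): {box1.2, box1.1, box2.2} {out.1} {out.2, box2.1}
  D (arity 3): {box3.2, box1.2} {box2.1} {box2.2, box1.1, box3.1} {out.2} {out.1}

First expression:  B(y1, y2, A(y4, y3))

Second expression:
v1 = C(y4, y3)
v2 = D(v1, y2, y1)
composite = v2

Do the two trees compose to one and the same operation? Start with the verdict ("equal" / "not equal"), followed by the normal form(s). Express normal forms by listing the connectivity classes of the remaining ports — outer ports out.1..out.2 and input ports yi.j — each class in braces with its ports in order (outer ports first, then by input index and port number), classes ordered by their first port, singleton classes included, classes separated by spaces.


not equal — first {out.1} {out.2, y1.2, y3.1, y4.1} {y1.1} {y2.1} {y2.2} {y3.2, y4.2}, second {out.1} {out.2} {y1.1, y2.2} {y1.2, y3.1} {y2.1} {y3.2, y4.1, y4.2}

Reducing the first expression gives {out.1} {out.2, y1.2, y3.1, y4.1} {y1.1} {y2.1} {y2.2} {y3.2, y4.2}
Reducing the second expression gives {out.1} {out.2} {y1.1, y2.2} {y1.2, y3.1} {y2.1} {y3.2, y4.1, y4.2}
They disagree, so not equal.


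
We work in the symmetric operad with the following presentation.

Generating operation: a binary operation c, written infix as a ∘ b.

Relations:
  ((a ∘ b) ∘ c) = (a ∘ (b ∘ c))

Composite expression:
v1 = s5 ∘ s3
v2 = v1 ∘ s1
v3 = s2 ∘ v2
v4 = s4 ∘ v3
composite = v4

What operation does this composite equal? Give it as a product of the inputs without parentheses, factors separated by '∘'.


s4 ∘ s2 ∘ s5 ∘ s3 ∘ s1

Associativity of c dissolves the nesting; only the s-input order survives.
(s5 ∘ s3) collapses to s5 ∘ s3
((s5 ∘ s3) ∘ s1) collapses to s5 ∘ s3 ∘ s1
(s2 ∘ ((s5 ∘ s3) ∘ s1)) collapses to s2 ∘ s5 ∘ s3 ∘ s1
(s4 ∘ (s2 ∘ ((s5 ∘ s3) ∘ s1))) collapses to s4 ∘ s2 ∘ s5 ∘ s3 ∘ s1


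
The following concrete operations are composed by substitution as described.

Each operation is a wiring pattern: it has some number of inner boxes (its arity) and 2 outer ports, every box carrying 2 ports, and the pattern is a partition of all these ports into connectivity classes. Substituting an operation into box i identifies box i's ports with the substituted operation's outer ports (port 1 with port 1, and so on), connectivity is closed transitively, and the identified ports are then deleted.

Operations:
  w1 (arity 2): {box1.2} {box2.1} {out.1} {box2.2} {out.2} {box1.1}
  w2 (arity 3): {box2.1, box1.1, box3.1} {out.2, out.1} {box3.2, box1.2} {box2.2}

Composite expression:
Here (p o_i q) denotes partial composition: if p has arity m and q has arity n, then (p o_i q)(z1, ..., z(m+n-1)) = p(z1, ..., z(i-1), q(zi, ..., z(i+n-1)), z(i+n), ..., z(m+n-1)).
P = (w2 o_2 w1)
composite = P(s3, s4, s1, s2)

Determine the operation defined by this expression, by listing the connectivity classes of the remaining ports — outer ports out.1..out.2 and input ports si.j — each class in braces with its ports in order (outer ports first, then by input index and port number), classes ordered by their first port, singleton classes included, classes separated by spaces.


{out.1, out.2} {s1.1} {s1.2} {s2.1, s3.1} {s2.2, s3.2} {s4.1} {s4.2}


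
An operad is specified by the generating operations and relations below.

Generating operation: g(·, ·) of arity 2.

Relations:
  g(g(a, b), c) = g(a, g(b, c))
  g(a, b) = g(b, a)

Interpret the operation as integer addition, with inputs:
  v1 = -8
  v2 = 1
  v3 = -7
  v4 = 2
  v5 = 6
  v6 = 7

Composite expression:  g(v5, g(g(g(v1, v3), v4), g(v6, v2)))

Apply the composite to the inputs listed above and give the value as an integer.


1

g(v1, v3) = -15
g(g(v1, v3), v4) = -13
g(v6, v2) = 8
g(g(g(v1, v3), v4), g(v6, v2)) = -5
g(v5, g(g(g(v1, v3), v4), g(v6, v2))) = 1


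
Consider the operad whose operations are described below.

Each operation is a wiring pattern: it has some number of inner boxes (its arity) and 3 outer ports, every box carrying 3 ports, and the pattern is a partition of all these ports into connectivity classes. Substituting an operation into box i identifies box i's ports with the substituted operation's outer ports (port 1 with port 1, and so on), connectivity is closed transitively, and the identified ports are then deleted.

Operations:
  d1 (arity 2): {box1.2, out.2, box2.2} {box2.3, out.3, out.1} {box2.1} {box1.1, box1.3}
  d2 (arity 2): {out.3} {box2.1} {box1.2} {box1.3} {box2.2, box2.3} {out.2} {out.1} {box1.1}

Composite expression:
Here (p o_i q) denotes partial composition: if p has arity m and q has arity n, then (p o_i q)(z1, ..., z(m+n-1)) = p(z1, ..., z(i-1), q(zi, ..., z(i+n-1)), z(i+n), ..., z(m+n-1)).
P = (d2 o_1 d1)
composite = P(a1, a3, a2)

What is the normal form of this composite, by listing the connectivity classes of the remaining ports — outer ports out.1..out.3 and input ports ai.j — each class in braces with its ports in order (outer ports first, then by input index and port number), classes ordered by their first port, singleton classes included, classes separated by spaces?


{out.1} {out.2} {out.3} {a1.1, a1.3} {a1.2, a3.2} {a2.1} {a2.2, a2.3} {a3.1} {a3.3}

Reachability decides: close wires over d2-identified ports.
d1 over (a1, a3) gives {out.1, out.3, a3.3} {out.2, a1.2, a3.2} {a1.1, a1.3} {a3.1}, out.j being that stage's outer ports
d2 over (a1, a3, a2) gives {out.1} {out.2} {out.3} {a1.1, a1.3} {a1.2, a3.2} {a2.1} {a2.2, a2.3} {a3.1} {a3.3}, out.j being that stage's outer ports


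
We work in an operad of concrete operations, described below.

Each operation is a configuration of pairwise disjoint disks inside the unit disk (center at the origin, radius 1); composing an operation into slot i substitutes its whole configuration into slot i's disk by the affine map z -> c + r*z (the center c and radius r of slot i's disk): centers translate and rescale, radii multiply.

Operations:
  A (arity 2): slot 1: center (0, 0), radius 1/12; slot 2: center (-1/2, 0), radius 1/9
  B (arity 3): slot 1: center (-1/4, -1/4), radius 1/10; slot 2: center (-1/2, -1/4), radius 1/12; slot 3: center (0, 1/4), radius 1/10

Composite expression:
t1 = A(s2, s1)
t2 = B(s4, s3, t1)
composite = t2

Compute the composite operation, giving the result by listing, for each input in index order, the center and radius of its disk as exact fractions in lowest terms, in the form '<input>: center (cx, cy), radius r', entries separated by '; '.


s1: center (-1/20, 1/4), radius 1/90; s2: center (0, 1/4), radius 1/120; s3: center (-1/2, -1/4), radius 1/12; s4: center (-1/4, -1/4), radius 1/10

Affine substitution under B: radii multiply and s-centers shift.
input s4: composing its 1 substitution step yields center (-1/4, -1/4), radius 1/10
input s3: composing its 1 substitution step yields center (-1/2, -1/4), radius 1/12
input s2: composing its 2 substitution steps yields center (0, 1/4), radius 1/120
input s1: composing its 2 substitution steps yields center (-1/20, 1/4), radius 1/90


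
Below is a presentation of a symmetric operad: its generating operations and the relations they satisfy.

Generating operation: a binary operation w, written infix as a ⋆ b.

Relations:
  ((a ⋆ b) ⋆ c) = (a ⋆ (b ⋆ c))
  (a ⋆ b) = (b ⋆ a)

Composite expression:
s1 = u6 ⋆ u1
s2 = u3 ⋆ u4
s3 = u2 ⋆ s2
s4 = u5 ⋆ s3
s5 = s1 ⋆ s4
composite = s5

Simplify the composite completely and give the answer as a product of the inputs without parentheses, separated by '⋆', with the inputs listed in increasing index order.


u1 ⋆ u2 ⋆ u3 ⋆ u4 ⋆ u5 ⋆ u6

Key point: w commutes, so take the u-inputs in any fixed order.
(u6 ⋆ u1) linearizes to u6 ⋆ u1
(u3 ⋆ u4) linearizes to u3 ⋆ u4
(u2 ⋆ (u3 ⋆ u4)) linearizes to u2 ⋆ u3 ⋆ u4
(u5 ⋆ (u2 ⋆ (u3 ⋆ u4))) linearizes to u5 ⋆ u2 ⋆ u3 ⋆ u4
((u6 ⋆ u1) ⋆ (u5 ⋆ (u2 ⋆ (u3 ⋆ u4)))) linearizes to u6 ⋆ u1 ⋆ u5 ⋆ u2 ⋆ u3 ⋆ u4
the factors in increasing index order: u1 ⋆ u2 ⋆ u3 ⋆ u4 ⋆ u5 ⋆ u6


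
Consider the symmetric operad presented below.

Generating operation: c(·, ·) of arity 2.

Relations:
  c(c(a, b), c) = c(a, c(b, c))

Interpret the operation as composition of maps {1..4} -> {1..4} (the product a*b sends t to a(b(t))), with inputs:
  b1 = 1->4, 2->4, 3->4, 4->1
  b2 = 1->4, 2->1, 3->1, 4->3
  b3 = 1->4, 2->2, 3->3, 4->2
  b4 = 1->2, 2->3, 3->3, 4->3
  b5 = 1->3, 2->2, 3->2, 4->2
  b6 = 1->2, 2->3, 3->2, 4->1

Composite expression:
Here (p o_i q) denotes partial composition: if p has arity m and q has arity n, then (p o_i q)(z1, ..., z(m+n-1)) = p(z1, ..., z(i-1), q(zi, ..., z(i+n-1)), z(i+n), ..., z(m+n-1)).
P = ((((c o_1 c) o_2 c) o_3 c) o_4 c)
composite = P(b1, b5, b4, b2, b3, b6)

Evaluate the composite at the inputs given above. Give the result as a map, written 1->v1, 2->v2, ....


1->4, 2->4, 3->4, 4->4

c(b2, b3) = 1->3, 2->1, 3->1, 4->1
c(b4, c(b2, b3)) = 1->3, 2->2, 3->2, 4->2
c(b5, c(b4, c(b2, b3))) = 1->2, 2->2, 3->2, 4->2
c(b1, c(b5, c(b4, c(b2, b3)))) = 1->4, 2->4, 3->4, 4->4
c(c(b1, c(b5, c(b4, c(b2, b3)))), b6) = 1->4, 2->4, 3->4, 4->4


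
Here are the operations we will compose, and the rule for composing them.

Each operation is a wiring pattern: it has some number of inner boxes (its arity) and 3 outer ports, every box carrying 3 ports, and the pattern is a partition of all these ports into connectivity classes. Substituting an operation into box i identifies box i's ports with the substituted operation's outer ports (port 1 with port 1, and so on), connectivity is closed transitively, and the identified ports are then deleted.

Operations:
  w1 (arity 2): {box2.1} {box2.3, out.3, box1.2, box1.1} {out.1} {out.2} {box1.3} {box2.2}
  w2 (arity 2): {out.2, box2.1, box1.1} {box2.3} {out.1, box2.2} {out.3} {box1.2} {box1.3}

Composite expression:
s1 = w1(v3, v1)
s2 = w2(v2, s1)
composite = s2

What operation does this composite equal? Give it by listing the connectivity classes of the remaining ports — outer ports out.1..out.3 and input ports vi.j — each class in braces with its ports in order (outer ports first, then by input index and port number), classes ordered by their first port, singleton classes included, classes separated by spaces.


{out.1} {out.2, v2.1} {out.3} {v1.1} {v1.2} {v1.3, v3.1, v3.2} {v2.2} {v2.3} {v3.3}

Connectivity passes through glued w2-boundaries; trace each wire chain.
the subtree at w1 composes to {out.1} {out.2} {out.3, v1.3, v3.1, v3.2} {v1.1} {v1.2} {v3.3} on (v3, v1); out.j = own outer ports
the subtree at w2 composes to {out.1} {out.2, v2.1} {out.3} {v1.1} {v1.2} {v1.3, v3.1, v3.2} {v2.2} {v2.3} {v3.3} on (v2, v3, v1); out.j = own outer ports


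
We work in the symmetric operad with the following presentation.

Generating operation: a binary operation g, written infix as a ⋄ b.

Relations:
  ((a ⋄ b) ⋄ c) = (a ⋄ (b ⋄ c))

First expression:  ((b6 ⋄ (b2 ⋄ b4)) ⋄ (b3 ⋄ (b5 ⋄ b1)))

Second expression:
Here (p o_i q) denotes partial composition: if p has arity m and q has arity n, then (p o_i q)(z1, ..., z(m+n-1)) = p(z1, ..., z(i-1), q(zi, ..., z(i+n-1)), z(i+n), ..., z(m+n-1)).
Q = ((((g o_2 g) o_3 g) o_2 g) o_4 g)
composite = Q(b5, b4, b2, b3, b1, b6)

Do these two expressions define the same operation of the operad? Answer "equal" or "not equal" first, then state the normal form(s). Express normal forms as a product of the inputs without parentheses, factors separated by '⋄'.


In normal form, the first expression is b6 ⋄ b2 ⋄ b4 ⋄ b3 ⋄ b5 ⋄ b1
In normal form, the second expression is b5 ⋄ b4 ⋄ b2 ⋄ b3 ⋄ b1 ⋄ b6
No match — not equal.

not equal: they reduce to b6 ⋄ b2 ⋄ b4 ⋄ b3 ⋄ b5 ⋄ b1 and b5 ⋄ b4 ⋄ b2 ⋄ b3 ⋄ b1 ⋄ b6


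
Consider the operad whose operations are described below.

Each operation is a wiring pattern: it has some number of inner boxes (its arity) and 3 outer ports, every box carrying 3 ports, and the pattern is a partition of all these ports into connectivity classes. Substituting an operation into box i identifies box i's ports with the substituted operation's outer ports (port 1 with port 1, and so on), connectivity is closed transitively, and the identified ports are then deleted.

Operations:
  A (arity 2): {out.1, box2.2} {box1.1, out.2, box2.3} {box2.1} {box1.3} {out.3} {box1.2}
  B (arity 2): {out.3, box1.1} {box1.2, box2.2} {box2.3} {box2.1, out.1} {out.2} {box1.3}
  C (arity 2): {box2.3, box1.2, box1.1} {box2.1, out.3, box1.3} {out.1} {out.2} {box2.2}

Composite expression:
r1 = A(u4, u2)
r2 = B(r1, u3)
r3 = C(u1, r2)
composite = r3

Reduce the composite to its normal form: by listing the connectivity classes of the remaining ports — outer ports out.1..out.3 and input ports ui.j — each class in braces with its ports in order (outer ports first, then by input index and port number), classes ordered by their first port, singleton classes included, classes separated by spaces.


{out.1} {out.2} {out.3, u1.3, u3.1} {u1.1, u1.2, u2.2} {u2.1} {u2.3, u3.2, u4.1} {u3.3} {u4.2} {u4.3}

Reachability decides: close wires over C-identified ports.
through A, on inputs (u4, u2): {out.1, u2.2} {out.2, u2.3, u4.1} {out.3} {u2.1} {u4.2} {u4.3} (out.j = stage outer ports)
through B, on inputs (u4, u2, u3): {out.1, u3.1} {out.2} {out.3, u2.2} {u2.1} {u2.3, u3.2, u4.1} {u3.3} {u4.2} {u4.3} (out.j = stage outer ports)
through C, on inputs (u1, u4, u2, u3): {out.1} {out.2} {out.3, u1.3, u3.1} {u1.1, u1.2, u2.2} {u2.1} {u2.3, u3.2, u4.1} {u3.3} {u4.2} {u4.3} (out.j = stage outer ports)


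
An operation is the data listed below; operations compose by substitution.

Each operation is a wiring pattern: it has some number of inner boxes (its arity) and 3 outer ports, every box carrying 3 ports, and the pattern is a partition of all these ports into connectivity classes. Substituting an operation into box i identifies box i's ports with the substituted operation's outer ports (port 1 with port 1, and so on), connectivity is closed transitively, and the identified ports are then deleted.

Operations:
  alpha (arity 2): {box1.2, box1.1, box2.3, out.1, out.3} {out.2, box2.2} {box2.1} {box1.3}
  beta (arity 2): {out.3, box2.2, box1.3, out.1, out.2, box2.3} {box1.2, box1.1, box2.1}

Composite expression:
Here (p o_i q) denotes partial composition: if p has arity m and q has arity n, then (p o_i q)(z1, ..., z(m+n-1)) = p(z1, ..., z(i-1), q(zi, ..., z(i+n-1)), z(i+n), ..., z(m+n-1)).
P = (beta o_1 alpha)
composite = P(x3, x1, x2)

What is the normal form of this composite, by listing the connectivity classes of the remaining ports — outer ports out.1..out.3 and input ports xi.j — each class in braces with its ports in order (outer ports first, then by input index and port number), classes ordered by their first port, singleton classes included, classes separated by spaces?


{out.1, out.2, out.3, x1.2, x1.3, x2.1, x2.2, x2.3, x3.1, x3.2} {x1.1} {x3.3}

Treat the ports identified at beta as solder joints: merge, then drop.
composing alpha on (x3, x1), with out.j its own outer ports: {out.1, out.3, x1.3, x3.1, x3.2} {out.2, x1.2} {x1.1} {x3.3}
composing beta on (x3, x1, x2), with out.j its own outer ports: {out.1, out.2, out.3, x1.2, x1.3, x2.1, x2.2, x2.3, x3.1, x3.2} {x1.1} {x3.3}


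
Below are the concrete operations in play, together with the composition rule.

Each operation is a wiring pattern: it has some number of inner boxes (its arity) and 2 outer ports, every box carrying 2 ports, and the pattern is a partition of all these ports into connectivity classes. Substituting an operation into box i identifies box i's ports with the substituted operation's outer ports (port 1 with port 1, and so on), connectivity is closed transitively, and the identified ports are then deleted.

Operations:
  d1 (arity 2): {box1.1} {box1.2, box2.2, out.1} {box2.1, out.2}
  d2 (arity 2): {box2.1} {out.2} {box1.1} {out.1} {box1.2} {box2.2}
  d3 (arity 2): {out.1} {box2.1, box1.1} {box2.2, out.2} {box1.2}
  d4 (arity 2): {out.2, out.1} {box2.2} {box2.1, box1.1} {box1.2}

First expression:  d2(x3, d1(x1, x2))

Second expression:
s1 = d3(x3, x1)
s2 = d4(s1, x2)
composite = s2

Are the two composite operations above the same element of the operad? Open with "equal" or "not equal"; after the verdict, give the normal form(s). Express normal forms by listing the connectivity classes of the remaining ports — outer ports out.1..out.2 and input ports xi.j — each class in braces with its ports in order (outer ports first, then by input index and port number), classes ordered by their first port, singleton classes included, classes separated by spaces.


not equal; first: {out.1} {out.2} {x1.1} {x1.2, x2.2} {x2.1} {x3.1} {x3.2}; second: {out.1, out.2} {x1.1, x3.1} {x1.2} {x2.1} {x2.2} {x3.2}

In normal form, the first expression is {out.1} {out.2} {x1.1} {x1.2, x2.2} {x2.1} {x3.1} {x3.2}
In normal form, the second expression is {out.1, out.2} {x1.1, x3.1} {x1.2} {x2.1} {x2.2} {x3.2}
The forms do not match — not equal.


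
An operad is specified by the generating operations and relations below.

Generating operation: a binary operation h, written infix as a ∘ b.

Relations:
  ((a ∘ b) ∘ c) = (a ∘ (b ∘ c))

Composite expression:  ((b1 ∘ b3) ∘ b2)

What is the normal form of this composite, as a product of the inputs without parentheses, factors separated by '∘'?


b1 ∘ b3 ∘ b2

All parenthesizations of h agree; list the b-inputs left to right.
(b1 ∘ b3) reduces to b1 ∘ b3
((b1 ∘ b3) ∘ b2) reduces to b1 ∘ b3 ∘ b2


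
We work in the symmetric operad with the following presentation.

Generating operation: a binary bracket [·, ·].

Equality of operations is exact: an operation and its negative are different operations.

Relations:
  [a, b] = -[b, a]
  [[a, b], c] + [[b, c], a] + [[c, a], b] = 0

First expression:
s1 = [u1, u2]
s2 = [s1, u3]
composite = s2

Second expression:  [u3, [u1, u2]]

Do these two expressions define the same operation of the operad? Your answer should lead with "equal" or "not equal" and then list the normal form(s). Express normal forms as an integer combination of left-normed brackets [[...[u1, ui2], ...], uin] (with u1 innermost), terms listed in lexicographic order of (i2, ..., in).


not equal: they reduce to [[u1, u2], u3] and -[[u1, u2], u3]

Reducing the first expression gives [[u1, u2], u3]
Reducing the second expression gives -[[u1, u2], u3]
They disagree, so not equal.


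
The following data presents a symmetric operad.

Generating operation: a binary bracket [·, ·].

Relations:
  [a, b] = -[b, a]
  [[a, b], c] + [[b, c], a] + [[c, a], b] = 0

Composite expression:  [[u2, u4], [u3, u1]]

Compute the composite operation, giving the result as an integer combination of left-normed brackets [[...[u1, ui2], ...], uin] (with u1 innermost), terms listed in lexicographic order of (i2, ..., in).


[[[u1, u3], u2], u4] - [[[u1, u3], u4], u2]

A multilinear Lie element is pinned by u1-initial words (u1 innermost).
Composite bracket: [[u2, u4], [u3, u1]]
Full expansion: 8 signed words from ab - ba (2^3 = 8).
Coefficients come from the u1-initial words:
  the word u1u3u2u4 carries sign +1 and contributes +[[[u1, u3], u2], u4]
  the word u1u3u4u2 carries sign -1 and contributes -[[[u1, u3], u4], u2]


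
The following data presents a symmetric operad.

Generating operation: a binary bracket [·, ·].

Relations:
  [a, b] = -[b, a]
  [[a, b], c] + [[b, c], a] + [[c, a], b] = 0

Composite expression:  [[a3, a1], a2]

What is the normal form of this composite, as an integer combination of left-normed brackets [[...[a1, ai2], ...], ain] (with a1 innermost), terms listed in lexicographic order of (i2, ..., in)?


Skip Jacobi rewriting: expand, keep a1-initial words, read off terms.
Composite bracket: [[a3, a1], a2]
The bracket unfolds into 4 signed words via [a, b] = ab - ba (2^2 = 4).
Keep just the words that open with a1:
  word a1a3a2 has sign -1, contributing -[[a1, a3], a2]

-[[a1, a3], a2]


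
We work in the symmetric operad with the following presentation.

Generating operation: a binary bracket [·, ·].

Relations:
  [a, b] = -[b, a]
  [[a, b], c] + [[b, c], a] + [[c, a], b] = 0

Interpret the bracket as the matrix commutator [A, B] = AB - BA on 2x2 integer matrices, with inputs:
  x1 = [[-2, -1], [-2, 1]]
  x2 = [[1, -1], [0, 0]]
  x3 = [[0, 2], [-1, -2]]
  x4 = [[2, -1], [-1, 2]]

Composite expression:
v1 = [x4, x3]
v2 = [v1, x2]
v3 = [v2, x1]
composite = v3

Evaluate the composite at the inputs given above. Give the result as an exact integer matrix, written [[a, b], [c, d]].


[[14, -20], [-2, -14]]


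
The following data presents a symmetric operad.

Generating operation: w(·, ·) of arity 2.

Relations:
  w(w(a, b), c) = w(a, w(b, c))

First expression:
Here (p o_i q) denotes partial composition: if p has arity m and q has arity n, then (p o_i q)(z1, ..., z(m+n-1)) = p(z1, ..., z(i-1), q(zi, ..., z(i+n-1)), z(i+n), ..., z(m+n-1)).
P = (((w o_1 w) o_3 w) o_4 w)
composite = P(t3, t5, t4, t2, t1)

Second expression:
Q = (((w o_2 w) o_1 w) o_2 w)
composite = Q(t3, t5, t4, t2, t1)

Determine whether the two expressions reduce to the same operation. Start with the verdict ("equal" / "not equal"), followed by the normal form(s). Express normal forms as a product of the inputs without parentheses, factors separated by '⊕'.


equal; both compose to t3 ⊕ t5 ⊕ t4 ⊕ t2 ⊕ t1


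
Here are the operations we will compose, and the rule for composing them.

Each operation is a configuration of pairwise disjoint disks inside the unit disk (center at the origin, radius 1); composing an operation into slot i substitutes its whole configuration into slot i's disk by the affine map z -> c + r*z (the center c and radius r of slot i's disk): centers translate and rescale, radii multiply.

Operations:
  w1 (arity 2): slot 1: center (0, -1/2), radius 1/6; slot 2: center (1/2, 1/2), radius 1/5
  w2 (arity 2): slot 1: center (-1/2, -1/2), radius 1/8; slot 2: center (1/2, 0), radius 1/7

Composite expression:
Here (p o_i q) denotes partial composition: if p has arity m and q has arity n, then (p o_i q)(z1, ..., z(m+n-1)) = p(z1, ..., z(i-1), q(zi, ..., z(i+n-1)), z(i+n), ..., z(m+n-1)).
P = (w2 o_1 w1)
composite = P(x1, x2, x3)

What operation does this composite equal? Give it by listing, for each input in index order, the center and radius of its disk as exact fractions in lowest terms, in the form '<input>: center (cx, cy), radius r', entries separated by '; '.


Below w2, radii multiply path by path; the x-disk centers shift.
x1 passes through 2 substitutions, ending at center (-1/2, -9/16), radius 1/48
x2 passes through 2 substitutions, ending at center (-7/16, -7/16), radius 1/40
x3 passes through 1 substitution, ending at center (1/2, 0), radius 1/7

x1: center (-1/2, -9/16), radius 1/48; x2: center (-7/16, -7/16), radius 1/40; x3: center (1/2, 0), radius 1/7


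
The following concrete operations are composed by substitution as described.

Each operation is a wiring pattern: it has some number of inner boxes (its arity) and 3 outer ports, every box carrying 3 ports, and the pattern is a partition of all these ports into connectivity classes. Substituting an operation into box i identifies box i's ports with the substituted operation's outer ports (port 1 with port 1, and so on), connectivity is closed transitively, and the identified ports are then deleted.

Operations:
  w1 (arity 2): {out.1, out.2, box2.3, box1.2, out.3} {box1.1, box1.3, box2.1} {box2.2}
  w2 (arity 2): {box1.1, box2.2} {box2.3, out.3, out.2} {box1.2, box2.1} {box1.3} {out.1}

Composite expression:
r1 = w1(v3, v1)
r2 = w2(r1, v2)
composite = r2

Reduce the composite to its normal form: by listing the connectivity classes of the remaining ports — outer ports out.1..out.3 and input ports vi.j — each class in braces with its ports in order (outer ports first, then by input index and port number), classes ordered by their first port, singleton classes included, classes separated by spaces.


{out.1} {out.2, out.3, v2.3} {v1.1, v3.1, v3.3} {v1.2} {v1.3, v2.1, v2.2, v3.2}

Substituting into w2 glues patterns; closure does the rest.
w1 over (v3, v1) gives {out.1, out.2, out.3, v1.3, v3.2} {v1.1, v3.1, v3.3} {v1.2}, out.j being that stage's outer ports
w2 over (v3, v1, v2) gives {out.1} {out.2, out.3, v2.3} {v1.1, v3.1, v3.3} {v1.2} {v1.3, v2.1, v2.2, v3.2}, out.j being that stage's outer ports


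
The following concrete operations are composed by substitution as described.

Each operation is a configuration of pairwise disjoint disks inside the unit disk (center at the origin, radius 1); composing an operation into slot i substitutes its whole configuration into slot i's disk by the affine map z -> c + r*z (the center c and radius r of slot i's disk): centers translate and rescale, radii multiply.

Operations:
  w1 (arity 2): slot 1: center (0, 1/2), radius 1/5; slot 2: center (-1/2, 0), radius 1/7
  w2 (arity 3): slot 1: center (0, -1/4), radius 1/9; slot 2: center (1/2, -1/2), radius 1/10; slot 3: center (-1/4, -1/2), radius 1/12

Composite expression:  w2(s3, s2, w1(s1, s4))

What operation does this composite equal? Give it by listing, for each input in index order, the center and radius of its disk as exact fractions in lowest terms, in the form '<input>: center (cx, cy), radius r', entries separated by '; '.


s1: center (-1/4, -11/24), radius 1/60; s2: center (1/2, -1/2), radius 1/10; s3: center (0, -1/4), radius 1/9; s4: center (-7/24, -1/2), radius 1/84


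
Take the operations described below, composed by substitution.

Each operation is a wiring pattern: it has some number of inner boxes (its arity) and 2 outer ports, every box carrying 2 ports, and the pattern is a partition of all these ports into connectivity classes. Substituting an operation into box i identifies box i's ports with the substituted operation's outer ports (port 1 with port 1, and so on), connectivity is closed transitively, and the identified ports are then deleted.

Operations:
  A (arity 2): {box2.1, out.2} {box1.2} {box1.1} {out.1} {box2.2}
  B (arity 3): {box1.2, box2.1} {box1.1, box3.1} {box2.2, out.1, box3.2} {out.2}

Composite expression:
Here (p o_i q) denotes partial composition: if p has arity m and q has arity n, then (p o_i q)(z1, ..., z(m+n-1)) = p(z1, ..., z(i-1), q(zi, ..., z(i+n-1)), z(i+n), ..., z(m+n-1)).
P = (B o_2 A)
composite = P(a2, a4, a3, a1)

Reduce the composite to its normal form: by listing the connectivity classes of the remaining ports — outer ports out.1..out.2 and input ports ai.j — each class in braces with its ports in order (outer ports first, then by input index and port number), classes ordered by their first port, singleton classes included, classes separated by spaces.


{out.1, a1.2, a3.1} {out.2} {a1.1, a2.1} {a2.2} {a3.2} {a4.1} {a4.2}

Substituting into B glues patterns; closure does the rest.
through A, on inputs (a4, a3): {out.1} {out.2, a3.1} {a3.2} {a4.1} {a4.2} (out.j = stage outer ports)
through B, on inputs (a2, a4, a3, a1): {out.1, a1.2, a3.1} {out.2} {a1.1, a2.1} {a2.2} {a3.2} {a4.1} {a4.2} (out.j = stage outer ports)


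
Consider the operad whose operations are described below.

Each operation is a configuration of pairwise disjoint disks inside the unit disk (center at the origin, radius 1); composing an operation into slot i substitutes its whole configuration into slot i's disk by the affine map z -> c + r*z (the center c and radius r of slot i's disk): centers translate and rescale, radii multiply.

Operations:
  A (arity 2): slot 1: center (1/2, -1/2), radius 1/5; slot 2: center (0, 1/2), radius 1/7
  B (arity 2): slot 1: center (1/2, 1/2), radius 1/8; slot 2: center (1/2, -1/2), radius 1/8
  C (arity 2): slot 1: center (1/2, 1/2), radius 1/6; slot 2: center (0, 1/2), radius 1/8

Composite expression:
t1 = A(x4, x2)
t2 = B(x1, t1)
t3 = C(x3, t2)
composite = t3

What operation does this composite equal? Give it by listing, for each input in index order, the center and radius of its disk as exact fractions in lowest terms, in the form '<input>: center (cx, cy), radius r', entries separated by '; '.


Each x-disk chains the slot maps above it in C; radii multiply.
for x3, the 1-step affine chain lands on center (1/2, 1/2), radius 1/6
for x1, the 2-step affine chain lands on center (1/16, 9/16), radius 1/64
for x4, the 3-step affine chain lands on center (9/128, 55/128), radius 1/320
for x2, the 3-step affine chain lands on center (1/16, 57/128), radius 1/448

x1: center (1/16, 9/16), radius 1/64; x2: center (1/16, 57/128), radius 1/448; x3: center (1/2, 1/2), radius 1/6; x4: center (9/128, 55/128), radius 1/320


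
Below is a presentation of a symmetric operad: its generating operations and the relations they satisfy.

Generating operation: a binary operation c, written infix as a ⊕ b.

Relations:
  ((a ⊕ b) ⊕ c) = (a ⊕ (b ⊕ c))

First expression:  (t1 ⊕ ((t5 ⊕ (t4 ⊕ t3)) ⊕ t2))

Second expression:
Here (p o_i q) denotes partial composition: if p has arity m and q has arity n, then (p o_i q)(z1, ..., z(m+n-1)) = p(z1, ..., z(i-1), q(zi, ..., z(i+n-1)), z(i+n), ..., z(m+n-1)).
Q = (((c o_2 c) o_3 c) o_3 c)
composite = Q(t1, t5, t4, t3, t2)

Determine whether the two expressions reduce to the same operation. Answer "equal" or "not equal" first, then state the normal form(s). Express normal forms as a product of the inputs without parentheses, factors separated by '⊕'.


equal; the common form is t1 ⊕ t5 ⊕ t4 ⊕ t3 ⊕ t2

The first expression reduces to t1 ⊕ t5 ⊕ t4 ⊕ t3 ⊕ t2
The second expression reduces to t1 ⊕ t5 ⊕ t4 ⊕ t3 ⊕ t2
Both agree, so they are equal.


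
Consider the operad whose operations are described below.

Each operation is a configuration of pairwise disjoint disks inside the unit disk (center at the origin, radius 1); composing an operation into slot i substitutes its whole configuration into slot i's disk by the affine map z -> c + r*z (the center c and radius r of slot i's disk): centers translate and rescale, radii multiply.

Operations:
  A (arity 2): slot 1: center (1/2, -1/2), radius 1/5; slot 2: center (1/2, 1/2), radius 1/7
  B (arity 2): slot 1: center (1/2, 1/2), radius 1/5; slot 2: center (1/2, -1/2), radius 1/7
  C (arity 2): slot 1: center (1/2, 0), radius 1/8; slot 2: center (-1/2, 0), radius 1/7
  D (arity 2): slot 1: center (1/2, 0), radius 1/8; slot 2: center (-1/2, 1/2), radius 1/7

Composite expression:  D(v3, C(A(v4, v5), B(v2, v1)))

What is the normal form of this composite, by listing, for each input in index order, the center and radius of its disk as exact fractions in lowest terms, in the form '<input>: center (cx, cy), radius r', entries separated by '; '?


Affine substitution under D: radii multiply and v-centers shift.
input v3: applying the 1 nested substitution gives center (1/2, 0), radius 1/8
input v4: applying the 3 nested substitutions gives center (-47/112, 55/112), radius 1/280
input v5: applying the 3 nested substitutions gives center (-47/112, 57/112), radius 1/392
input v2: applying the 3 nested substitutions gives center (-55/98, 25/49), radius 1/245
input v1: applying the 3 nested substitutions gives center (-55/98, 24/49), radius 1/343

v1: center (-55/98, 24/49), radius 1/343; v2: center (-55/98, 25/49), radius 1/245; v3: center (1/2, 0), radius 1/8; v4: center (-47/112, 55/112), radius 1/280; v5: center (-47/112, 57/112), radius 1/392


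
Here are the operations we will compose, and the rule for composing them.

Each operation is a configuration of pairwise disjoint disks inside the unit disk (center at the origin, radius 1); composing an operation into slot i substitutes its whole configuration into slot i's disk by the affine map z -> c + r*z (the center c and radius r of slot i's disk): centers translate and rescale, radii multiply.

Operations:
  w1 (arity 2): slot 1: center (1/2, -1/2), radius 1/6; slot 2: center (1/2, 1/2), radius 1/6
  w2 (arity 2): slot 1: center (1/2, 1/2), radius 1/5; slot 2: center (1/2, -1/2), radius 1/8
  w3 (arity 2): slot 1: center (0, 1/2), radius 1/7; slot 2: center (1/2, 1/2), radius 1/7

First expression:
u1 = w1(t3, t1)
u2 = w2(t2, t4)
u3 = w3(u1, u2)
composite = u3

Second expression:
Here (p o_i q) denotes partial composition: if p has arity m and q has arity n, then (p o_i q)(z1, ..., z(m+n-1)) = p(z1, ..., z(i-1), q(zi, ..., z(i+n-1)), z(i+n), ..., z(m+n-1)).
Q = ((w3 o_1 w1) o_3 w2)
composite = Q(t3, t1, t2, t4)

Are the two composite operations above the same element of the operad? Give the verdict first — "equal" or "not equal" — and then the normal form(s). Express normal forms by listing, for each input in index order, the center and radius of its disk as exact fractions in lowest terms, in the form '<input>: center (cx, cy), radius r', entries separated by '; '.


The first expression, normalized: t1: center (1/14, 4/7), radius 1/42; t2: center (4/7, 4/7), radius 1/35; t3: center (1/14, 3/7), radius 1/42; t4: center (4/7, 3/7), radius 1/56
The second expression, normalized: t1: center (1/14, 4/7), radius 1/42; t2: center (4/7, 4/7), radius 1/35; t3: center (1/14, 3/7), radius 1/42; t4: center (4/7, 3/7), radius 1/56
The forms coincide; equal.

equal; the common form is t1: center (1/14, 4/7), radius 1/42; t2: center (4/7, 4/7), radius 1/35; t3: center (1/14, 3/7), radius 1/42; t4: center (4/7, 3/7), radius 1/56


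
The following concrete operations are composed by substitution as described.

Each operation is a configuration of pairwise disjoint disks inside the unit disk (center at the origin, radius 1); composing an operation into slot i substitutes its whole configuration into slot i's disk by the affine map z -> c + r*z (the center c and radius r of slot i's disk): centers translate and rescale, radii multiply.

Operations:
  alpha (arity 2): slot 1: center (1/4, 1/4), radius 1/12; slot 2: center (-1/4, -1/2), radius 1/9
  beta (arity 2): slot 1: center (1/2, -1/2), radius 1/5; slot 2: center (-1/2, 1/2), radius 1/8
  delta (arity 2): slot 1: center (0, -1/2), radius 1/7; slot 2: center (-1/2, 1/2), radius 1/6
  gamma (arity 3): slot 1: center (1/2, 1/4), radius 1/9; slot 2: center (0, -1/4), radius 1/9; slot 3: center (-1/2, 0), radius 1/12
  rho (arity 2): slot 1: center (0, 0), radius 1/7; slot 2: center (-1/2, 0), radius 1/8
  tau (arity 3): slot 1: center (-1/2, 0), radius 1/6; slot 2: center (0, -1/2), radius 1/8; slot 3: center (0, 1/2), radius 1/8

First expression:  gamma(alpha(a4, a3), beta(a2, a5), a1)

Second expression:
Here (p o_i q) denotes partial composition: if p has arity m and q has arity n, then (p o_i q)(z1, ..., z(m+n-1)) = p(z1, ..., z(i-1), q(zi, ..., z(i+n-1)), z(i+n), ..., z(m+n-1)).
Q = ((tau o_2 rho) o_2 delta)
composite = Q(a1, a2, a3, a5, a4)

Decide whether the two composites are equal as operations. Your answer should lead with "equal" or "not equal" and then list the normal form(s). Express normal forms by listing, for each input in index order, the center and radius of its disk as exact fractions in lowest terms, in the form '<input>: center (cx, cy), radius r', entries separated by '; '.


not equal: they reduce to a1: center (-1/2, 0), radius 1/12; a2: center (1/18, -11/36), radius 1/45; a3: center (17/36, 7/36), radius 1/81; a4: center (19/36, 5/18), radius 1/108; a5: center (-1/18, -7/36), radius 1/72 and a1: center (-1/2, 0), radius 1/6; a2: center (0, -57/112), radius 1/392; a3: center (-1/112, -55/112), radius 1/336; a4: center (0, 1/2), radius 1/8; a5: center (-1/16, -1/2), radius 1/64

The first expression reduces to a1: center (-1/2, 0), radius 1/12; a2: center (1/18, -11/36), radius 1/45; a3: center (17/36, 7/36), radius 1/81; a4: center (19/36, 5/18), radius 1/108; a5: center (-1/18, -7/36), radius 1/72
The second expression reduces to a1: center (-1/2, 0), radius 1/6; a2: center (0, -57/112), radius 1/392; a3: center (-1/112, -55/112), radius 1/336; a4: center (0, 1/2), radius 1/8; a5: center (-1/16, -1/2), radius 1/64
Different reductions; not equal.


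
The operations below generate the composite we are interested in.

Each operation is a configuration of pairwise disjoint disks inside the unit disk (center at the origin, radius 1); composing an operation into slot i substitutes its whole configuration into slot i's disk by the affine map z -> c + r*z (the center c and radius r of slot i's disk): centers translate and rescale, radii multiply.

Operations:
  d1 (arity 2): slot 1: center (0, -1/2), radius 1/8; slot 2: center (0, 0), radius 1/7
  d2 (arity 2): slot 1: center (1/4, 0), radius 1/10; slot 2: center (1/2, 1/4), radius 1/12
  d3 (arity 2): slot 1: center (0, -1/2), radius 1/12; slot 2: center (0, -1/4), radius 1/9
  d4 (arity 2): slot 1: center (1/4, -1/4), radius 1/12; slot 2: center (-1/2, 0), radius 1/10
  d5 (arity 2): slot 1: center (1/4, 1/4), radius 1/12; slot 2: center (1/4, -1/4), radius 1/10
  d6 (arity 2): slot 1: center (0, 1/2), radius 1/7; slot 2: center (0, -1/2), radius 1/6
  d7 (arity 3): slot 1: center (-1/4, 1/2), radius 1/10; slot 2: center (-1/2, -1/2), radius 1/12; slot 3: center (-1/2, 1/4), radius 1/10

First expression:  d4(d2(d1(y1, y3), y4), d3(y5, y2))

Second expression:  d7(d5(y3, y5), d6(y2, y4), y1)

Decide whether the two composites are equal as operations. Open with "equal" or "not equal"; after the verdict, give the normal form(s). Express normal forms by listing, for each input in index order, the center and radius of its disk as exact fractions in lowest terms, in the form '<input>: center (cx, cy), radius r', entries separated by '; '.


The first composite normalizes to y1: center (13/48, -61/240), radius 1/960; y2: center (-1/2, -1/40), radius 1/90; y3: center (13/48, -1/4), radius 1/840; y4: center (7/24, -11/48), radius 1/144; y5: center (-1/2, -1/20), radius 1/120
The second composite normalizes to y1: center (-1/2, 1/4), radius 1/10; y2: center (-1/2, -11/24), radius 1/84; y3: center (-9/40, 21/40), radius 1/120; y4: center (-1/2, -13/24), radius 1/72; y5: center (-9/40, 19/40), radius 1/100
They disagree, so not equal.

not equal; first: y1: center (13/48, -61/240), radius 1/960; y2: center (-1/2, -1/40), radius 1/90; y3: center (13/48, -1/4), radius 1/840; y4: center (7/24, -11/48), radius 1/144; y5: center (-1/2, -1/20), radius 1/120; second: y1: center (-1/2, 1/4), radius 1/10; y2: center (-1/2, -11/24), radius 1/84; y3: center (-9/40, 21/40), radius 1/120; y4: center (-1/2, -13/24), radius 1/72; y5: center (-9/40, 19/40), radius 1/100
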